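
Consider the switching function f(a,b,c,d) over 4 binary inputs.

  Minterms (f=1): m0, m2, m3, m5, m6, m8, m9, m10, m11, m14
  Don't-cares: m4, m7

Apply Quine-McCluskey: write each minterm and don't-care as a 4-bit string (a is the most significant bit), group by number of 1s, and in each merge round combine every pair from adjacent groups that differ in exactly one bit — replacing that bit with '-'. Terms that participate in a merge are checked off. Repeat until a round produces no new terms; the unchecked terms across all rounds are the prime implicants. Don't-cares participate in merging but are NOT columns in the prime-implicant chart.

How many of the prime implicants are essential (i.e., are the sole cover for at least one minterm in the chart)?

[col 0] 0000*, 0010*, 0011*, 0100*, 0101*, 0110*, 0111*, 1000*, 1001*, 1010*, 1011*, 1110*
[col 1] -000*, -010*, -011*, -110*, 0-00*, 0-10*, 0-11*, 00-0*, 001-*, 01-0*, 01-1*, 010-*, 011-*, 1-10*, 10-0*, 10-1*, 100-*, 101-*
[col 2] --10, -0-0, -01-, 0--0, 0-1-, 01--, 10--
Prime implicants: --10, -0-0, -01-, 0--0, 0-1-, 01--, 10--
PI chart (minterm → PIs covering it):
  0 | -0-0,0--0
  2 | --10,-0-0,-01-,0--0,0-1-
  3 | -01-,0-1-
  5 | 01--  (sole → essential)
  6 | --10,0--0,0-1-,01--
  8 | -0-0,10--
  9 | 10--  (sole → essential)
  10 | --10,-0-0,-01-,10--
  11 | -01-,10--
  14 | --10  (sole → essential)
Essential prime implicants: --10, 01--, 10--

3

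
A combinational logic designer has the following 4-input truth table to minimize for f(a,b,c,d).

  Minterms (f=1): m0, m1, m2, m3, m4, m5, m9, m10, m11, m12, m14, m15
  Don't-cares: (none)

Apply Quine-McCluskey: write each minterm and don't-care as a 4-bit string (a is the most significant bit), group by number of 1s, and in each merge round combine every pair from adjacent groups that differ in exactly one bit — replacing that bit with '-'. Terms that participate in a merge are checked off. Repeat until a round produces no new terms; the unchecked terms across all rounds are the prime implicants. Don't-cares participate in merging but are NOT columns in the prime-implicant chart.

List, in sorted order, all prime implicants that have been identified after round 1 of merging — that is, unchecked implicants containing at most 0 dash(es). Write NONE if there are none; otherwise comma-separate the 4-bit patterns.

[col 0] 0000*, 0001*, 0010*, 0011*, 0100*, 0101*, 1001*, 1010*, 1011*, 1100*, 1110*, 1111*
[col 1] -001*, -010*, -011*, -100, 0-00*, 0-01*, 00-0*, 00-1*, 000-*, 001-*, 010-*, 1-10*, 1-11*, 10-1*, 101-*, 11-0, 111-*
[col 2] -0-1, -01-, 0-0-, 00--, 1-1-
Prime implicants: -0-1, -01-, -100, 0-0-, 00--, 1-1-, 11-0

NONE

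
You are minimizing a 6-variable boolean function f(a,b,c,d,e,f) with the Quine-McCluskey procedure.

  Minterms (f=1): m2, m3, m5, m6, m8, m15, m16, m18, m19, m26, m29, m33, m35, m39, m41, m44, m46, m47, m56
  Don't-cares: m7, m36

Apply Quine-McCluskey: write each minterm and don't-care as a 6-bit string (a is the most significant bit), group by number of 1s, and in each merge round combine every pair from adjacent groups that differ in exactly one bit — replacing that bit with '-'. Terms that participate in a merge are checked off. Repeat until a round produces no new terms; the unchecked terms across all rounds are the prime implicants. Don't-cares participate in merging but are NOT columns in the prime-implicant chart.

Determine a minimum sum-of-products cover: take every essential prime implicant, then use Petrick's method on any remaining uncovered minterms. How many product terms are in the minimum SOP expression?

12

size-2^0 implicants → 000010(✓)  000011(✓)  000101(✓)  000110(✓)  000111(✓)  001000  001111(✓)  010000(✓)  010010(✓)  010011(✓)  011010(✓)  011101  100001(✓)  100011(✓)  100100(✓)  100111(✓)  101001(✓)  101100(✓)  101110(✓)  101111(✓)  111000
size-2^1 implicants → -00011(✓)  -00111(✓)  -01111(✓)  0-0010(✓)  0-0011(✓)  00-111(✓)  000-10(✓)  000-11(✓)  00001-(✓)  0001-1  00011-(✓)  01-010  0100-0  01001-(✓)  10-001  10-100  10-111(✓)  100-11(✓)  1000-1  1011-0  10111-
size-2^2 implicants → -0-111  -00-11  0-001-  000-1-
Unchecked terms (primes): -0-111, -00-11, 0-001-, 000-1-, 0001-1, 001000, 01-010, 0100-0, 011101, 10-001, 10-100, 1000-1, 1011-0, 10111-, 111000
Minterm coverage:
  m2 ⊆ 0-001-,000-1-
  m3 ⊆ -00-11,0-001-,000-1-
  m5 ⊆ 0001-1 [E]
  m6 ⊆ 000-1- [E]
  m8 ⊆ 001000 [E]
  m15 ⊆ -0-111 [E]
  m16 ⊆ 0100-0 [E]
  m18 ⊆ 0-001-,01-010,0100-0
  m19 ⊆ 0-001- [E]
  m26 ⊆ 01-010 [E]
  m29 ⊆ 011101 [E]
  m33 ⊆ 10-001,1000-1
  m35 ⊆ -00-11,1000-1
  m39 ⊆ -0-111,-00-11
  m41 ⊆ 10-001 [E]
  m44 ⊆ 10-100,1011-0
  m46 ⊆ 1011-0,10111-
  m47 ⊆ -0-111,10111-
  m56 ⊆ 111000 [E]
E = {-0-111, 0-001-, 000-1-, 0001-1, 001000, 01-010, 0100-0, 011101, 10-001, 111000}
Petrick residual → -00-11, 1011-0
Cover = b'def + b'c'ef + a'c'd'e + a'b'c'e + a'b'c'df + a'b'cd'e'f' + a'bd'ef' + a'bc'd'f' + a'bcde'f + ab'd'e'f + ab'cdf' + abcd'e'f'  |cover|=12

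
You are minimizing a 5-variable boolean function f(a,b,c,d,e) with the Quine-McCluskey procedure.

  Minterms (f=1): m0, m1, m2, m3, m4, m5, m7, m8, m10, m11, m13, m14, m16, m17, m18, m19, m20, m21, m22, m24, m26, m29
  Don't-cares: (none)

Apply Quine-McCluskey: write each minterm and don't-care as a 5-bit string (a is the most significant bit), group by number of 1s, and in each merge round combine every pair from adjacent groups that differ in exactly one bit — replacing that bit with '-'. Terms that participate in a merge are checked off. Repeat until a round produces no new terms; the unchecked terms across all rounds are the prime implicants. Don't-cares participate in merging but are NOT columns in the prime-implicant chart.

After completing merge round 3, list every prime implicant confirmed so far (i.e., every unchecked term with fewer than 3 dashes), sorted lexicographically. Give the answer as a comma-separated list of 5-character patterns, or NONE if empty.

--101, 0-01-, 00--1, 01-10, 10--0

[col 0] 00000*, 00001*, 00010*, 00011*, 00100*, 00101*, 00111*, 01000*, 01010*, 01011*, 01101*, 01110*, 10000*, 10001*, 10010*, 10011*, 10100*, 10101*, 10110*, 11000*, 11010*, 11101*
[col 1] -0000*, -0001*, -0010*, -0011*, -0100*, -0101*, -1000*, -1010*, -1101*, 0-000*, 0-010*, 0-011*, 0-101*, 00-00*, 00-01*, 00-11*, 000-0*, 000-1*, 0000-*, 0001-*, 001-1*, 0010-*, 01-10, 010-0*, 0101-*, 1-000*, 1-010*, 1-101*, 10-00*, 10-01*, 10-10*, 100-0*, 100-1*, 1000-*, 1001-*, 101-0*, 1010-*, 110-0*
[col 2] --000*, --010*, --101, -0-00*, -0-01*, -00-0*, -00-1*, -000-*, -001-*, -010-*, -10-0*, 0-0-0*, 0-01-, 00--1, 00-0-*, 000--*, 1-0-0*, 10--0, 10-0-*, 100--*
[col 3] --0-0, -0-0-, -00--
Prime implicants: --0-0, --101, -0-0-, -00--, 0-01-, 00--1, 01-10, 10--0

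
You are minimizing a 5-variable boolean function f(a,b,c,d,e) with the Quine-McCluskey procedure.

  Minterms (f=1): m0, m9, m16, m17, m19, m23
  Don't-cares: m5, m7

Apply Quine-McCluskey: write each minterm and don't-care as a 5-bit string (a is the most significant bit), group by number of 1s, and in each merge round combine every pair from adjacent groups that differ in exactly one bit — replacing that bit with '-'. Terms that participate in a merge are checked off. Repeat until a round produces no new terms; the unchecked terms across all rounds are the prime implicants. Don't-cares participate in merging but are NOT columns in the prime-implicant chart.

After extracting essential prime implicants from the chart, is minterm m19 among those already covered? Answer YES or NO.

Round 0: 00000✓ 00101✓ 00111✓ 01001 10000✓ 10001✓ 10011✓ 10111✓
Round 1: -0000 -0111 001-1 10-11 100-1 1000-
PIs = {-0000, -0111, 001-1, 01001, 10-11, 100-1, 1000-}
Coverage chart:
  m0: -0000 ←essential
  m9: 01001 ←essential
  m16: -0000,1000-
  m17: 100-1,1000-
  m19: 10-11,100-1
  m23: -0111,10-11
Essential: -0000, 01001

NO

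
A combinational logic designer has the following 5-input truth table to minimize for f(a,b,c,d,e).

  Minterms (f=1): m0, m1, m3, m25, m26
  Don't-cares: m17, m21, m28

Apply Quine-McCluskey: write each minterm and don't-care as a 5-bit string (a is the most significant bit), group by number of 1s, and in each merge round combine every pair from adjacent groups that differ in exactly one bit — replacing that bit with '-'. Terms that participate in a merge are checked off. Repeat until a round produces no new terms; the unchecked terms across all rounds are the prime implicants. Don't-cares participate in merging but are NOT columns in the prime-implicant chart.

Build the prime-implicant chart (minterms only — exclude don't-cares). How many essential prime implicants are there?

Round 0: 00000✓ 00001✓ 00011✓ 10001✓ 10101✓ 11001✓ 11010 11100
Round 1: -0001 000-1 0000- 1-001 10-01
PIs = {-0001, 000-1, 0000-, 1-001, 10-01, 11010, 11100}
Coverage chart:
  m0: 0000- ←essential
  m1: -0001,000-1,0000-
  m3: 000-1 ←essential
  m25: 1-001 ←essential
  m26: 11010 ←essential
Essential: 000-1, 0000-, 1-001, 11010

4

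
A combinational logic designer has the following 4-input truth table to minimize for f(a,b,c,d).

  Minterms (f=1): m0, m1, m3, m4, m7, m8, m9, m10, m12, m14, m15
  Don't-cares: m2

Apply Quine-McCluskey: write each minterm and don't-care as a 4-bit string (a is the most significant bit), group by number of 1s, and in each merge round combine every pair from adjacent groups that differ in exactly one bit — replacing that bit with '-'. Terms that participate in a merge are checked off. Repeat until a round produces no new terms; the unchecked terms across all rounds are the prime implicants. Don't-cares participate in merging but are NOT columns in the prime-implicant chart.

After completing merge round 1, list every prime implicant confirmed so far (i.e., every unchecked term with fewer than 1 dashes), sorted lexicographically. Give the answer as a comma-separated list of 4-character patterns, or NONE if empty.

NONE

Round 0: 0000✓ 0001✓ 0010✓ 0011✓ 0100✓ 0111✓ 1000✓ 1001✓ 1010✓ 1100✓ 1110✓ 1111✓
Round 1: -000✓ -001✓ -010✓ -100✓ -111 0-00✓ 0-11 00-0✓ 00-1✓ 000-✓ 001-✓ 1-00✓ 1-10✓ 10-0✓ 100-✓ 11-0✓ 111-
Round 2: --00 -0-0 -00- 00-- 1--0
PIs = {--00, -0-0, -00-, -111, 0-11, 00--, 1--0, 111-}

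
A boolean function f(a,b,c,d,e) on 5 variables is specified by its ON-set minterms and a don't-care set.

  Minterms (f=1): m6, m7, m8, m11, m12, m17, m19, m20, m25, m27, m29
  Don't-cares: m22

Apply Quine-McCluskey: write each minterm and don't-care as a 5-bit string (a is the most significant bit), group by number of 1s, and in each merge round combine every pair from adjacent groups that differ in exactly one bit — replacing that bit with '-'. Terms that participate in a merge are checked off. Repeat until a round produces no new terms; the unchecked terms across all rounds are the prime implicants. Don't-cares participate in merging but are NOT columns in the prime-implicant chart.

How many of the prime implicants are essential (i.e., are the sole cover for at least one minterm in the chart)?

Round 0: 00110✓ 00111✓ 01000✓ 01011✓ 01100✓ 10001✓ 10011✓ 10100✓ 10110✓ 11001✓ 11011✓ 11101✓
Round 1: -0110 -1011 0011- 01-00 1-001✓ 1-011✓ 100-1✓ 101-0 11-01 110-1✓
Round 2: 1-0-1
PIs = {-0110, -1011, 0011-, 01-00, 1-0-1, 101-0, 11-01}
Coverage chart:
  m6: -0110,0011-
  m7: 0011- ←essential
  m8: 01-00 ←essential
  m11: -1011 ←essential
  m12: 01-00 ←essential
  m17: 1-0-1 ←essential
  m19: 1-0-1 ←essential
  m20: 101-0 ←essential
  m25: 1-0-1,11-01
  m27: -1011,1-0-1
  m29: 11-01 ←essential
Essential: -1011, 0011-, 01-00, 1-0-1, 101-0, 11-01

6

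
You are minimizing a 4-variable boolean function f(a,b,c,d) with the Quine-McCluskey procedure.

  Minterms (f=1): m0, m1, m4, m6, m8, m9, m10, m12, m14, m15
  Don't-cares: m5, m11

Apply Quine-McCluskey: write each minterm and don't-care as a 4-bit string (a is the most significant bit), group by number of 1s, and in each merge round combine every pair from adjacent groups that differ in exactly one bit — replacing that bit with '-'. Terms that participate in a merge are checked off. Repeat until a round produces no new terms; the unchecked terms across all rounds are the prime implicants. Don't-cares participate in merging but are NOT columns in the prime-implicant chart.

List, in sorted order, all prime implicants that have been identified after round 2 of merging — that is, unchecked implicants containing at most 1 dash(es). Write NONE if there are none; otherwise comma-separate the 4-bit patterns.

size-2^0 implicants → 0000(✓)  0001(✓)  0100(✓)  0101(✓)  0110(✓)  1000(✓)  1001(✓)  1010(✓)  1011(✓)  1100(✓)  1110(✓)  1111(✓)
size-2^1 implicants → -000(✓)  -001(✓)  -100(✓)  -110(✓)  0-00(✓)  0-01(✓)  000-(✓)  01-0(✓)  010-(✓)  1-00(✓)  1-10(✓)  1-11(✓)  10-0(✓)  10-1(✓)  100-(✓)  101-(✓)  11-0(✓)  111-(✓)
size-2^2 implicants → --00  -00-  -1-0  0-0-  1--0  1-1-  10--
Unchecked terms (primes): --00, -00-, -1-0, 0-0-, 1--0, 1-1-, 10--

NONE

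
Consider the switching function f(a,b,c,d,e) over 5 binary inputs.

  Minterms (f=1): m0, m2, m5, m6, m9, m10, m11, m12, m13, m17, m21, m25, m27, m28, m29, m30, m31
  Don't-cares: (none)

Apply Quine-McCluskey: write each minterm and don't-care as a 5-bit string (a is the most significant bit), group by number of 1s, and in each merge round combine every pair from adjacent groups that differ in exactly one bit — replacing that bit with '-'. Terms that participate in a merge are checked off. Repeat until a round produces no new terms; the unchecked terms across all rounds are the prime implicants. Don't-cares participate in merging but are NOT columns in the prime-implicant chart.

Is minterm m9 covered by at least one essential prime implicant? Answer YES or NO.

NO

Round 0: 00000✓ 00010✓ 00101✓ 00110✓ 01001✓ 01010✓ 01011✓ 01100✓ 01101✓ 10001✓ 10101✓ 11001✓ 11011✓ 11100✓ 11101✓ 11110✓ 11111✓
Round 1: -0101✓ -1001✓ -1011✓ -1100✓ -1101✓ 0-010 0-101✓ 00-10 000-0 01-01✓ 010-1✓ 0101- 0110-✓ 1-001✓ 1-101✓ 10-01✓ 11-01✓ 11-11✓ 110-1✓ 111-0✓ 111-1✓ 1110-✓ 1111-✓
Round 2: --101 -1-01 -10-1 -110- 1--01 11--1 111--
PIs = {--101, -1-01, -10-1, -110-, 0-010, 00-10, 000-0, 0101-, 1--01, 11--1, 111--}
Coverage chart:
  m0: 000-0 ←essential
  m2: 0-010,00-10,000-0
  m5: --101 ←essential
  m6: 00-10 ←essential
  m9: -1-01,-10-1
  m10: 0-010,0101-
  m11: -10-1,0101-
  m12: -110- ←essential
  m13: --101,-1-01,-110-
  m17: 1--01 ←essential
  m21: --101,1--01
  m25: -1-01,-10-1,1--01,11--1
  m27: -10-1,11--1
  m28: -110-,111--
  m29: --101,-1-01,-110-,1--01,11--1,111--
  m30: 111-- ←essential
  m31: 11--1,111--
Essential: --101, -110-, 00-10, 000-0, 1--01, 111--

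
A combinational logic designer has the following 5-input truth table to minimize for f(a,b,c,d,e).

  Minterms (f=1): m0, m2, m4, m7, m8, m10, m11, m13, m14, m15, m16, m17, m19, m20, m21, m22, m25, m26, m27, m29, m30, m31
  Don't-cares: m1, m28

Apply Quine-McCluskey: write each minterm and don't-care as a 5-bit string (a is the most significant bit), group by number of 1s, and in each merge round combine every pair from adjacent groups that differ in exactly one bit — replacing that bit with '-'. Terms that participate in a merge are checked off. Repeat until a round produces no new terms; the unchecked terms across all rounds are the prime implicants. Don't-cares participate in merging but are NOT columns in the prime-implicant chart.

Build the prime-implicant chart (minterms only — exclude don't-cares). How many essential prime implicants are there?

[col 0] 00000*, 00001*, 00010*, 00100*, 00111*, 01000*, 01010*, 01011*, 01101*, 01110*, 01111*, 10000*, 10001*, 10011*, 10100*, 10101*, 10110*, 11001*, 11010*, 11011*, 11100*, 11101*, 11110*, 11111*
[col 1] -0000*, -0001*, -0100*, -1010*, -1011*, -1101*, -1110*, -1111*, 0-000*, 0-010*, 0-111, 00-00*, 000-0*, 0000-*, 01-10*, 01-11*, 010-0*, 0101-*, 011-1*, 0111-*, 1-001*, 1-011*, 1-100*, 1-101*, 1-110*, 10-00*, 10-01*, 100-1*, 1000-*, 101-0*, 1010-*, 11-01*, 11-10*, 11-11*, 110-1*, 1101-*, 111-0*, 111-1*, 1110-*, 1111-*
[col 2] -0-00, -000-, -1-10*, -1-11*, -101-*, -11-1, -111-*, 0-0-0, 01-1-*, 1--01, 1-0-1, 1-1-0, 1-10-, 10-0-, 11--1, 11-1-*, 111--
[col 3] -1-1-
Prime implicants: -0-00, -000-, -1-1-, -11-1, 0-0-0, 0-111, 1--01, 1-0-1, 1-1-0, 1-10-, 10-0-, 11--1, 111--
PI chart (minterm → PIs covering it):
  0 | -0-00,-000-,0-0-0
  2 | 0-0-0  (sole → essential)
  4 | -0-00  (sole → essential)
  7 | 0-111  (sole → essential)
  8 | 0-0-0  (sole → essential)
  10 | -1-1-,0-0-0
  11 | -1-1-  (sole → essential)
  13 | -11-1  (sole → essential)
  14 | -1-1-  (sole → essential)
  15 | -1-1-,-11-1,0-111
  16 | -0-00,-000-,10-0-
  17 | -000-,1--01,1-0-1,10-0-
  19 | 1-0-1  (sole → essential)
  20 | -0-00,1-1-0,1-10-,10-0-
  21 | 1--01,1-10-,10-0-
  22 | 1-1-0  (sole → essential)
  25 | 1--01,1-0-1,11--1
  26 | -1-1-  (sole → essential)
  27 | -1-1-,1-0-1,11--1
  29 | -11-1,1--01,1-10-,11--1,111--
  30 | -1-1-,1-1-0,111--
  31 | -1-1-,-11-1,11--1,111--
Essential prime implicants: -0-00, -1-1-, -11-1, 0-0-0, 0-111, 1-0-1, 1-1-0

7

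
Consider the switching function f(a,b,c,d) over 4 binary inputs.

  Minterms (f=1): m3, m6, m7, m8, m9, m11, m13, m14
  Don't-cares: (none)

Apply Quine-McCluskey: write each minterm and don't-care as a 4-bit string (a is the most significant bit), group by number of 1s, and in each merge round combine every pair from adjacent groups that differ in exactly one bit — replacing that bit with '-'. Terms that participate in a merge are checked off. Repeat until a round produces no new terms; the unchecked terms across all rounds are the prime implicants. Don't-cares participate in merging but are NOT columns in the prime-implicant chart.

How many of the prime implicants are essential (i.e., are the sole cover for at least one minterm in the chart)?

3

size-2^0 implicants → 0011(✓)  0110(✓)  0111(✓)  1000(✓)  1001(✓)  1011(✓)  1101(✓)  1110(✓)
size-2^1 implicants → -011  -110  0-11  011-  1-01  10-1  100-
Unchecked terms (primes): -011, -110, 0-11, 011-, 1-01, 10-1, 100-
Minterm coverage:
  m3 ⊆ -011,0-11
  m6 ⊆ -110,011-
  m7 ⊆ 0-11,011-
  m8 ⊆ 100- [E]
  m9 ⊆ 1-01,10-1,100-
  m11 ⊆ -011,10-1
  m13 ⊆ 1-01 [E]
  m14 ⊆ -110 [E]
E = {-110, 1-01, 100-}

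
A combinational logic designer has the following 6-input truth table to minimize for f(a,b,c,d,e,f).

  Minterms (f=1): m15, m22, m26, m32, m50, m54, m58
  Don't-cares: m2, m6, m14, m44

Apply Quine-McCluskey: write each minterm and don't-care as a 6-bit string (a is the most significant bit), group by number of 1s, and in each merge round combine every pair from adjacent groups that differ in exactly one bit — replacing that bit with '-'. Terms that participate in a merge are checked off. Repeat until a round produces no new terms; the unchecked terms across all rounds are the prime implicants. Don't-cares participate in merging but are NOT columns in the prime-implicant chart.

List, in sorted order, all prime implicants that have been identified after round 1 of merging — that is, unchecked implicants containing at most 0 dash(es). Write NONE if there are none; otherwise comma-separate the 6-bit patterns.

size-2^0 implicants → 000010(✓)  000110(✓)  001110(✓)  001111(✓)  010110(✓)  011010(✓)  100000  101100  110010(✓)  110110(✓)  111010(✓)
size-2^1 implicants → -10110  -11010  0-0110  00-110  000-10  00111-  11-010  110-10
Unchecked terms (primes): -10110, -11010, 0-0110, 00-110, 000-10, 00111-, 100000, 101100, 11-010, 110-10

100000, 101100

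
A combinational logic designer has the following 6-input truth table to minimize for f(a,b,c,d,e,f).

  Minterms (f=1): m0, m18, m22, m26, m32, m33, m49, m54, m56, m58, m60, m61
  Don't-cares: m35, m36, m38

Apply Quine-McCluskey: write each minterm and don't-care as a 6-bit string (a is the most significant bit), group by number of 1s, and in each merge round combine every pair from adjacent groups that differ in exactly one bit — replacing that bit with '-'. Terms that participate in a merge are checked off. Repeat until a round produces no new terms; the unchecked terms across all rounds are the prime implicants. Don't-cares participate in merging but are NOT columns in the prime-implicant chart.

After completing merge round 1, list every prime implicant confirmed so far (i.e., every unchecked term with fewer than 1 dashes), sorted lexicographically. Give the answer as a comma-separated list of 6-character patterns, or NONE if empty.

NONE

Round 0: 000000✓ 010010✓ 010110✓ 011010✓ 100000✓ 100001✓ 100011✓ 100100✓ 100110✓ 110001✓ 110110✓ 111000✓ 111010✓ 111100✓ 111101✓
Round 1: -00000 -10110 -11010 01-010 010-10 1-0001 1-0110 100-00 1000-1 10000- 1001-0 111-00 1110-0 11110-
PIs = {-00000, -10110, -11010, 01-010, 010-10, 1-0001, 1-0110, 100-00, 1000-1, 10000-, 1001-0, 111-00, 1110-0, 11110-}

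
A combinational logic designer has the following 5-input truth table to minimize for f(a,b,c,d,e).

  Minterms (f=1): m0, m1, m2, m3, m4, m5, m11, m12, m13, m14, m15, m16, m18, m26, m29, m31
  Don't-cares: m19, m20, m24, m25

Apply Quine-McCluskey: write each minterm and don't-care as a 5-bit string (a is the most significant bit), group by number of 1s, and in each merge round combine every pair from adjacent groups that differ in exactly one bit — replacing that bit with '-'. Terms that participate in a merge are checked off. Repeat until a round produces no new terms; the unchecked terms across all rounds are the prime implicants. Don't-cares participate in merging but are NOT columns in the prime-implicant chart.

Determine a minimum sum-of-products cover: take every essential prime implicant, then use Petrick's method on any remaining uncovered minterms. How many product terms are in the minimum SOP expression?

6

Round 0: 00000✓ 00001✓ 00010✓ 00011✓ 00100✓ 00101✓ 01011✓ 01100✓ 01101✓ 01110✓ 01111✓ 10000✓ 10010✓ 10011✓ 10100✓ 11000✓ 11001✓ 11010✓ 11101✓ 11111✓
Round 1: -0000✓ -0010✓ -0011✓ -0100✓ -1101✓ -1111✓ 0-011 0-100✓ 0-101✓ 00-00✓ 00-01✓ 000-0✓ 000-1✓ 0000-✓ 0001-✓ 0010-✓ 01-11 011-0✓ 011-1✓ 0110-✓ 0111-✓ 1-000✓ 1-010✓ 10-00✓ 100-0✓ 1001-✓ 11-01 110-0✓ 1100- 111-1✓
Round 2: -0-00 -00-0 -001- -11-1 0-10- 00-0- 000-- 011-- 1-0-0
PIs = {-0-00, -00-0, -001-, -11-1, 0-011, 0-10-, 00-0-, 000--, 01-11, 011--, 1-0-0, 11-01, 1100-}
Coverage chart:
  m0: -0-00,-00-0,00-0-,000--
  m1: 00-0-,000--
  m2: -00-0,-001-,000--
  m3: -001-,0-011,000--
  m4: -0-00,0-10-,00-0-
  m5: 0-10-,00-0-
  m11: 0-011,01-11
  m12: 0-10-,011--
  m13: -11-1,0-10-,011--
  m14: 011-- ←essential
  m15: -11-1,01-11,011--
  m16: -0-00,-00-0,1-0-0
  m18: -00-0,-001-,1-0-0
  m26: 1-0-0 ←essential
  m29: -11-1,11-01
  m31: -11-1 ←essential
Essential: -11-1, 011--, 1-0-0
Petrick residual → -00-0, 0-011, 00-0-
Min cover (6 terms): b'c'e' + bce + a'c'de + a'b'd' + a'bc + ac'e'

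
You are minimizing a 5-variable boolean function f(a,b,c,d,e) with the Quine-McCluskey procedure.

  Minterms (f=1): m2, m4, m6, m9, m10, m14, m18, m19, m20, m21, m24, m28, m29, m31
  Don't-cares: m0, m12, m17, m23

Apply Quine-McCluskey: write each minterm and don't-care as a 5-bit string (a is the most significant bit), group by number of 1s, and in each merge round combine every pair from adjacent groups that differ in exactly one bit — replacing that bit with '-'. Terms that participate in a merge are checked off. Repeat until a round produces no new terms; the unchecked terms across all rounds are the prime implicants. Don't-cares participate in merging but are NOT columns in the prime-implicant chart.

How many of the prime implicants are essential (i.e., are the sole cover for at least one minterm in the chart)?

[col 0] 00000*, 00010*, 00100*, 00110*, 01001, 01010*, 01100*, 01110*, 10001*, 10010*, 10011*, 10100*, 10101*, 10111*, 11000*, 11100*, 11101*, 11111*
[col 1] -0010, -0100*, -1100*, 0-010*, 0-100*, 0-110*, 00-00*, 00-10*, 000-0*, 001-0*, 01-10*, 011-0*, 1-100*, 1-101*, 1-111*, 10-01*, 10-11*, 100-1*, 1001-, 101-1*, 1010-*, 11-00, 111-1*, 1110-*
[col 2] --100, 0--10, 0-1-0, 00--0, 1-1-1, 1-10-, 10--1
Prime implicants: --100, -0010, 0--10, 0-1-0, 00--0, 01001, 1-1-1, 1-10-, 10--1, 1001-, 11-00
PI chart (minterm → PIs covering it):
  2 | -0010,0--10,00--0
  4 | --100,0-1-0,00--0
  6 | 0--10,0-1-0,00--0
  9 | 01001  (sole → essential)
  10 | 0--10  (sole → essential)
  14 | 0--10,0-1-0
  18 | -0010,1001-
  19 | 10--1,1001-
  20 | --100,1-10-
  21 | 1-1-1,1-10-,10--1
  24 | 11-00  (sole → essential)
  28 | --100,1-10-,11-00
  29 | 1-1-1,1-10-
  31 | 1-1-1  (sole → essential)
Essential prime implicants: 0--10, 01001, 1-1-1, 11-00

4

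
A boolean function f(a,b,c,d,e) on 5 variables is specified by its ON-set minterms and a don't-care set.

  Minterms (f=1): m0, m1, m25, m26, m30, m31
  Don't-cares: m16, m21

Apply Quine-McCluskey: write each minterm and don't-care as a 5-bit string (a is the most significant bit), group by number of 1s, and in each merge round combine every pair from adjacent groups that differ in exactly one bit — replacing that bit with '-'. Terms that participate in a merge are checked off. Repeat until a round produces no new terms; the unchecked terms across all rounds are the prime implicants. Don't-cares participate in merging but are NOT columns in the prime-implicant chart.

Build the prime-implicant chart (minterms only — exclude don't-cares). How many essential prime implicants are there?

size-2^0 implicants → 00000(✓)  00001(✓)  10000(✓)  10101  11001  11010(✓)  11110(✓)  11111(✓)
size-2^1 implicants → -0000  0000-  11-10  1111-
Unchecked terms (primes): -0000, 0000-, 10101, 11-10, 11001, 1111-
Minterm coverage:
  m0 ⊆ -0000,0000-
  m1 ⊆ 0000- [E]
  m25 ⊆ 11001 [E]
  m26 ⊆ 11-10 [E]
  m30 ⊆ 11-10,1111-
  m31 ⊆ 1111- [E]
E = {0000-, 11-10, 11001, 1111-}

4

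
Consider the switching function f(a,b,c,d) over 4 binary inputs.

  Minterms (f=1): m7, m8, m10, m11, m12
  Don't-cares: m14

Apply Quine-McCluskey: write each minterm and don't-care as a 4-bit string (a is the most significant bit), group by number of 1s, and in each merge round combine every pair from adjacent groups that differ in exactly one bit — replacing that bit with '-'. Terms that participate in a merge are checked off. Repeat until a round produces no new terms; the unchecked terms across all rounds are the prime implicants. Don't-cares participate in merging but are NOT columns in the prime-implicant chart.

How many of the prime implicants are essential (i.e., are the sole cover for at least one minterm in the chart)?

3

size-2^0 implicants → 0111  1000(✓)  1010(✓)  1011(✓)  1100(✓)  1110(✓)
size-2^1 implicants → 1-00(✓)  1-10(✓)  10-0(✓)  101-  11-0(✓)
size-2^2 implicants → 1--0
Unchecked terms (primes): 0111, 1--0, 101-
Minterm coverage:
  m7 ⊆ 0111 [E]
  m8 ⊆ 1--0 [E]
  m10 ⊆ 1--0,101-
  m11 ⊆ 101- [E]
  m12 ⊆ 1--0 [E]
E = {0111, 1--0, 101-}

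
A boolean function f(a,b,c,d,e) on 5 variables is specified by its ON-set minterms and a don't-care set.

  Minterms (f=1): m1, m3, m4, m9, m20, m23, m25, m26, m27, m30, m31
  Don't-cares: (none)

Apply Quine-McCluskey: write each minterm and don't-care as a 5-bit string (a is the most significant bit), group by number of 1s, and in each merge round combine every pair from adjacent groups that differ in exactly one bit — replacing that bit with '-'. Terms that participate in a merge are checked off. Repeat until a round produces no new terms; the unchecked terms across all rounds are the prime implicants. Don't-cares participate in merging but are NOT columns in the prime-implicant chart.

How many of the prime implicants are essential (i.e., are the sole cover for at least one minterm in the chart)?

size-2^0 implicants → 00001(✓)  00011(✓)  00100(✓)  01001(✓)  10100(✓)  10111(✓)  11001(✓)  11010(✓)  11011(✓)  11110(✓)  11111(✓)
size-2^1 implicants → -0100  -1001  0-001  000-1  1-111  11-10(✓)  11-11(✓)  110-1  1101-(✓)  1111-(✓)
size-2^2 implicants → 11-1-
Unchecked terms (primes): -0100, -1001, 0-001, 000-1, 1-111, 11-1-, 110-1
Minterm coverage:
  m1 ⊆ 0-001,000-1
  m3 ⊆ 000-1 [E]
  m4 ⊆ -0100 [E]
  m9 ⊆ -1001,0-001
  m20 ⊆ -0100 [E]
  m23 ⊆ 1-111 [E]
  m25 ⊆ -1001,110-1
  m26 ⊆ 11-1- [E]
  m27 ⊆ 11-1-,110-1
  m30 ⊆ 11-1- [E]
  m31 ⊆ 1-111,11-1-
E = {-0100, 000-1, 1-111, 11-1-}

4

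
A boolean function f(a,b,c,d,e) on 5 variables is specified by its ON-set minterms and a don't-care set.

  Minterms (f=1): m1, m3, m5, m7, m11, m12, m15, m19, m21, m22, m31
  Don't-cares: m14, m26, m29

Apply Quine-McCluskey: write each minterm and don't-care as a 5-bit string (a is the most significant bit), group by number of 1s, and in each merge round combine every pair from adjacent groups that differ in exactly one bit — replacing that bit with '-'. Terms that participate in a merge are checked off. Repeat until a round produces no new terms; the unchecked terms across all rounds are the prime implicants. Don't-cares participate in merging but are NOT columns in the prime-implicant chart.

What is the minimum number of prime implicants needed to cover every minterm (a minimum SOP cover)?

7

Round 0: 00001✓ 00011✓ 00101✓ 00111✓ 01011✓ 01100✓ 01110✓ 01111✓ 10011✓ 10101✓ 10110 11010 11101✓ 11111✓
Round 1: -0011 -0101 -1111 0-011✓ 0-111✓ 00-01✓ 00-11✓ 000-1✓ 001-1✓ 01-11✓ 011-0 0111- 1-101 111-1
Round 2: 0--11 00--1
PIs = {-0011, -0101, -1111, 0--11, 00--1, 011-0, 0111-, 1-101, 10110, 11010, 111-1}
Coverage chart:
  m1: 00--1 ←essential
  m3: -0011,0--11,00--1
  m5: -0101,00--1
  m7: 0--11,00--1
  m11: 0--11 ←essential
  m12: 011-0 ←essential
  m15: -1111,0--11,0111-
  m19: -0011 ←essential
  m21: -0101,1-101
  m22: 10110 ←essential
  m31: -1111,111-1
Essential: -0011, 0--11, 00--1, 011-0, 10110
Petrick residual → -0101, -1111
Min cover (7 terms): b'c'de + b'cd'e + bcde + a'de + a'b'e + a'bce' + ab'cde'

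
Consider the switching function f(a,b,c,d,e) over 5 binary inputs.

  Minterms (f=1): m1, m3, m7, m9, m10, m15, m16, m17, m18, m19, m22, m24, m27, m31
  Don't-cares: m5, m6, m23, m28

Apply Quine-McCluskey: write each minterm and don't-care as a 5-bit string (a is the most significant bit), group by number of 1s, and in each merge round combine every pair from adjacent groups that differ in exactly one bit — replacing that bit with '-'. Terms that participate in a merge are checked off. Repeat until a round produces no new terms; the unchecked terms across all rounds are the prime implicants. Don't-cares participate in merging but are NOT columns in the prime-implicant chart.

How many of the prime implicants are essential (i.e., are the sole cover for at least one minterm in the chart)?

[col 0] 00001*, 00011*, 00101*, 00110*, 00111*, 01001*, 01010, 01111*, 10000*, 10001*, 10010*, 10011*, 10110*, 10111*, 11000*, 11011*, 11100*, 11111*
[col 1] -0001*, -0011*, -0110*, -0111*, -1111*, 0-001, 0-111*, 00-01*, 00-11*, 000-1*, 001-1*, 0011-*, 1-000, 1-011*, 1-111*, 10-10*, 10-11*, 100-0*, 100-1*, 1000-*, 1001-*, 1011-*, 11-00, 11-11*
[col 2] --111, -0-11, -00-1, -011-, 00--1, 1--11, 10-1-, 100--
Prime implicants: --111, -0-11, -00-1, -011-, 0-001, 00--1, 01010, 1--11, 1-000, 10-1-, 100--, 11-00
PI chart (minterm → PIs covering it):
  1 | -00-1,0-001,00--1
  3 | -0-11,-00-1,00--1
  7 | --111,-0-11,-011-,00--1
  9 | 0-001  (sole → essential)
  10 | 01010  (sole → essential)
  15 | --111  (sole → essential)
  16 | 1-000,100--
  17 | -00-1,100--
  18 | 10-1-,100--
  19 | -0-11,-00-1,1--11,10-1-,100--
  22 | -011-,10-1-
  24 | 1-000,11-00
  27 | 1--11  (sole → essential)
  31 | --111,1--11
Essential prime implicants: --111, 0-001, 01010, 1--11

4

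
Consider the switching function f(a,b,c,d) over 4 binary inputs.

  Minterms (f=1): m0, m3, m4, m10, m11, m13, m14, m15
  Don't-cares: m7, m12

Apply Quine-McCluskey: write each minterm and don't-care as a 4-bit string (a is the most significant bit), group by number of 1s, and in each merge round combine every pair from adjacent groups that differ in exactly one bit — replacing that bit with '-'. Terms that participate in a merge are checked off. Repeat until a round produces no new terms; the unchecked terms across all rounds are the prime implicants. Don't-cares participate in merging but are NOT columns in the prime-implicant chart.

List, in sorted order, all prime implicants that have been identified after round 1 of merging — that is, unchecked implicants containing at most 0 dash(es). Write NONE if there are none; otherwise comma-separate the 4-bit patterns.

NONE

size-2^0 implicants → 0000(✓)  0011(✓)  0100(✓)  0111(✓)  1010(✓)  1011(✓)  1100(✓)  1101(✓)  1110(✓)  1111(✓)
size-2^1 implicants → -011(✓)  -100  -111(✓)  0-00  0-11(✓)  1-10(✓)  1-11(✓)  101-(✓)  11-0(✓)  11-1(✓)  110-(✓)  111-(✓)
size-2^2 implicants → --11  1-1-  11--
Unchecked terms (primes): --11, -100, 0-00, 1-1-, 11--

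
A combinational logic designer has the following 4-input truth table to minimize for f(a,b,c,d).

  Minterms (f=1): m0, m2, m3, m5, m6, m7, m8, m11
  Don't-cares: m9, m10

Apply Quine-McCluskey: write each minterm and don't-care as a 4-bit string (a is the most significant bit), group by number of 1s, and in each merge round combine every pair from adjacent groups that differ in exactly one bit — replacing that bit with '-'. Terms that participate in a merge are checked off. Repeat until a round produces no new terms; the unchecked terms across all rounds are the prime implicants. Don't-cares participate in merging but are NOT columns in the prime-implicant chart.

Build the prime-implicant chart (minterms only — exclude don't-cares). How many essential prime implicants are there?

3

Round 0: 0000✓ 0010✓ 0011✓ 0101✓ 0110✓ 0111✓ 1000✓ 1001✓ 1010✓ 1011✓
Round 1: -000✓ -010✓ -011✓ 0-10✓ 0-11✓ 00-0✓ 001-✓ 01-1 011-✓ 10-0✓ 10-1✓ 100-✓ 101-✓
Round 2: -0-0 -01- 0-1- 10--
PIs = {-0-0, -01-, 0-1-, 01-1, 10--}
Coverage chart:
  m0: -0-0 ←essential
  m2: -0-0,-01-,0-1-
  m3: -01-,0-1-
  m5: 01-1 ←essential
  m6: 0-1- ←essential
  m7: 0-1-,01-1
  m8: -0-0,10--
  m11: -01-,10--
Essential: -0-0, 0-1-, 01-1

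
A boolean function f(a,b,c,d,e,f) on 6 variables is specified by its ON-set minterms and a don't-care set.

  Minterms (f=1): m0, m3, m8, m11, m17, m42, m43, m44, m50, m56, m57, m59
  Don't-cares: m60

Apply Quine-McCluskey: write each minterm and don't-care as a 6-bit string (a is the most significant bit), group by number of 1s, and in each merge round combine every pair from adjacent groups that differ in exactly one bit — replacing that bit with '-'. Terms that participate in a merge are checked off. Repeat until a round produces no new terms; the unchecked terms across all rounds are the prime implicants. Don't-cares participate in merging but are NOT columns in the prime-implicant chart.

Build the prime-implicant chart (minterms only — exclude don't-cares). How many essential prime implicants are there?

6

Round 0: 000000✓ 000011✓ 001000✓ 001011✓ 010001 101010✓ 101011✓ 101100✓ 110010 111000✓ 111001✓ 111011✓ 111100✓
Round 1: -01011 00-000 00-011 1-1011 1-1100 10101- 111-00 1110-1 11100-
PIs = {-01011, 00-000, 00-011, 010001, 1-1011, 1-1100, 10101-, 110010, 111-00, 1110-1, 11100-}
Coverage chart:
  m0: 00-000 ←essential
  m3: 00-011 ←essential
  m8: 00-000 ←essential
  m11: -01011,00-011
  m17: 010001 ←essential
  m42: 10101- ←essential
  m43: -01011,1-1011,10101-
  m44: 1-1100 ←essential
  m50: 110010 ←essential
  m56: 111-00,11100-
  m57: 1110-1,11100-
  m59: 1-1011,1110-1
Essential: 00-000, 00-011, 010001, 1-1100, 10101-, 110010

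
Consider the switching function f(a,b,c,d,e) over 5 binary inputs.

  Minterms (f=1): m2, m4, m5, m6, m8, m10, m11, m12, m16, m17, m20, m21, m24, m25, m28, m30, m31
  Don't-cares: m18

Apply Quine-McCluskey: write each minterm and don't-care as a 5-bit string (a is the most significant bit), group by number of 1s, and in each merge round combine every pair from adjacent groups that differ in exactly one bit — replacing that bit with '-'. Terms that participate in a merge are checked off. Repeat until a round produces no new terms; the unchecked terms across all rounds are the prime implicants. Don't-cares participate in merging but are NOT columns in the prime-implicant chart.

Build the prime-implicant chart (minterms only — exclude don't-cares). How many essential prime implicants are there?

Round 0: 00010✓ 00100✓ 00101✓ 00110✓ 01000✓ 01010✓ 01011✓ 01100✓ 10000✓ 10001✓ 10010✓ 10100✓ 10101✓ 11000✓ 11001✓ 11100✓ 11110✓ 11111✓
Round 1: -0010 -0100✓ -0101✓ -1000✓ -1100✓ 0-010 0-100✓ 00-10 001-0 0010-✓ 01-00✓ 010-0 0101- 1-000✓ 1-001✓ 1-100✓ 10-00✓ 10-01✓ 100-0 1000-✓ 1010-✓ 11-00✓ 1100-✓ 111-0 1111-
Round 2: --100 -010- -1-00 1--00 1-00- 10-0-
PIs = {--100, -0010, -010-, -1-00, 0-010, 00-10, 001-0, 010-0, 0101-, 1--00, 1-00-, 10-0-, 100-0, 111-0, 1111-}
Coverage chart:
  m2: -0010,0-010,00-10
  m4: --100,-010-,001-0
  m5: -010- ←essential
  m6: 00-10,001-0
  m8: -1-00,010-0
  m10: 0-010,010-0,0101-
  m11: 0101- ←essential
  m12: --100,-1-00
  m16: 1--00,1-00-,10-0-,100-0
  m17: 1-00-,10-0-
  m20: --100,-010-,1--00,10-0-
  m21: -010-,10-0-
  m24: -1-00,1--00,1-00-
  m25: 1-00- ←essential
  m28: --100,-1-00,1--00,111-0
  m30: 111-0,1111-
  m31: 1111- ←essential
Essential: -010-, 0101-, 1-00-, 1111-

4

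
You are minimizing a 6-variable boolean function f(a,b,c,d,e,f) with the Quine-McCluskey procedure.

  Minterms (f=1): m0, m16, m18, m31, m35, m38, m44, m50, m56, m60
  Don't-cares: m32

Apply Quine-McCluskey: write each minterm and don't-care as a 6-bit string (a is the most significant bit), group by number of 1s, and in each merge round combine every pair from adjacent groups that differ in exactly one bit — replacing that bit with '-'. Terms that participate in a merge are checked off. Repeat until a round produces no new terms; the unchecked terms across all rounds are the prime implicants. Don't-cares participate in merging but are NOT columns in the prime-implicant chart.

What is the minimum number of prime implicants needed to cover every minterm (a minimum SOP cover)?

size-2^0 implicants → 000000(✓)  010000(✓)  010010(✓)  011111  100000(✓)  100011  100110  101100(✓)  110010(✓)  111000(✓)  111100(✓)
size-2^1 implicants → -00000  -10010  0-0000  0100-0  1-1100  111-00
Unchecked terms (primes): -00000, -10010, 0-0000, 0100-0, 011111, 1-1100, 100011, 100110, 111-00
Minterm coverage:
  m0 ⊆ -00000,0-0000
  m16 ⊆ 0-0000,0100-0
  m18 ⊆ -10010,0100-0
  m31 ⊆ 011111 [E]
  m35 ⊆ 100011 [E]
  m38 ⊆ 100110 [E]
  m44 ⊆ 1-1100 [E]
  m50 ⊆ -10010 [E]
  m56 ⊆ 111-00 [E]
  m60 ⊆ 1-1100,111-00
E = {-10010, 011111, 1-1100, 100011, 100110, 111-00}
Petrick residual → 0-0000
Cover = bc'd'ef' + a'c'd'e'f' + a'bcdef + acde'f' + ab'c'd'ef + ab'c'def' + abce'f'  |cover|=7

7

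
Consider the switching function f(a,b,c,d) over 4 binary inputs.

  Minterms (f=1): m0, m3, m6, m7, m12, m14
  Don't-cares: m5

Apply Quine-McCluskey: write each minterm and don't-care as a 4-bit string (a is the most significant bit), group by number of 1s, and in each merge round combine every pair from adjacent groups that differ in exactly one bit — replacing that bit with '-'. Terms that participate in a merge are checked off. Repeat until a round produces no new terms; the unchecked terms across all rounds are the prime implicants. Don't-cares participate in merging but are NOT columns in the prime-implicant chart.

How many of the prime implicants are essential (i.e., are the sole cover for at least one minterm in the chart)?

[col 0] 0000, 0011*, 0101*, 0110*, 0111*, 1100*, 1110*
[col 1] -110, 0-11, 01-1, 011-, 11-0
Prime implicants: -110, 0-11, 0000, 01-1, 011-, 11-0
PI chart (minterm → PIs covering it):
  0 | 0000  (sole → essential)
  3 | 0-11  (sole → essential)
  6 | -110,011-
  7 | 0-11,01-1,011-
  12 | 11-0  (sole → essential)
  14 | -110,11-0
Essential prime implicants: 0-11, 0000, 11-0

3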